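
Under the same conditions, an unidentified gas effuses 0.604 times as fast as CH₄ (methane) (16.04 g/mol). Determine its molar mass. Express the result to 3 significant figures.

44.0 g/mol

Graham's law gives rate_X/rate_CH₄ = √(M_CH₄/M_X).
0.604 = √(16.04/M_X)
M_X = 16.04 / 0.604² = 16.04 / 0.3648 = 44.0 g/mol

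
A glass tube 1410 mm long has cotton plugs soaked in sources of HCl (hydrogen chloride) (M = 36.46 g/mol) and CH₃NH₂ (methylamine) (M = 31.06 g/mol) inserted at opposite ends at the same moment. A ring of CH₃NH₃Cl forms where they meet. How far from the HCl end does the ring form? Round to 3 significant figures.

677 mm

Distances travelled in equal time are proportional to diffusion rates, so d_HCl/d_CH₃NH₂ = √(M_CH₃NH₂/M_HCl) = √(31.06/36.46) = 0.9230.
With d_HCl + d_CH₃NH₂ = 1410 mm, d_CH₃NH₂ = 1410/(1 + 0.9230) = 733.2 mm.
d_HCl = 1410 − 733.2 = 677 mm.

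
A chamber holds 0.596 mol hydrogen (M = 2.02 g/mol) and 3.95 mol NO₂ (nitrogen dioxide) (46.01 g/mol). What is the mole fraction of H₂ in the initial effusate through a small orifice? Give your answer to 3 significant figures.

0.419

Each component's effusion rate ∝ (its partial pressure)·(1/√M) ∝ n_i/√M_i.
So x_H₂ in the escaping gas = (n_H₂/√M_H₂) / Σ(n_i/√M_i)
= (0.596/√2.02) / (0.596/√2.02 + 3.95/√46.01) = 0.4193/(0.4193 + 0.5823) = 0.419.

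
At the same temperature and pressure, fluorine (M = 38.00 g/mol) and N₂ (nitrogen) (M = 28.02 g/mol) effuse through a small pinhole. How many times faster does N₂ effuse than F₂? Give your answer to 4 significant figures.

Graham's law gives rate_N₂/rate_F₂ = √(M_F₂/M_N₂) = √(38.00/28.02) = √1.356 = 1.165.

1.165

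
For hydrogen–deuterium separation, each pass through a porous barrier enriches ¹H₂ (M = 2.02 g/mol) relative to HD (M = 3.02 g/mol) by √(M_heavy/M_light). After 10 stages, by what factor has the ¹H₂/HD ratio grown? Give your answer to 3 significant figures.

After 10 stages the ratio has grown by (√(3.02/2.02))^10 = (3.02/2.02)^(10/2).
= 1.49505^5 = 7.47.

7.47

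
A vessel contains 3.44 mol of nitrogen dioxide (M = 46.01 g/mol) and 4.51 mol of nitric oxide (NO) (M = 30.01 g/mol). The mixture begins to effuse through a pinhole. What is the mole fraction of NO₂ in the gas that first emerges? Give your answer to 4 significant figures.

0.3812

Each component's effusion rate ∝ (its partial pressure)·(1/√M) ∝ n_i/√M_i.
Mole fraction of NO₂ in the effusate = (n_NO₂/√M_NO₂) / (n_NO₂/√M_NO₂ + n_NO/√M_NO)
= (3.44/√46.01) / (3.44/√46.01 + 4.51/√30.01) = 0.5071/(0.5071 + 0.8233) = 0.3812.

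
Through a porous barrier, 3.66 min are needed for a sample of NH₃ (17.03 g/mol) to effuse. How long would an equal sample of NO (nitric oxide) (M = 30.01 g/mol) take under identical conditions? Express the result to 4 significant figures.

4.859 min

From Graham's law, t_NO/t_NH₃ = √(M_NO/M_NH₃) = √(30.01/17.03) = √1.762 = 1.327.
So the time for NO is 3.66 × 1.327 = 4.859 min.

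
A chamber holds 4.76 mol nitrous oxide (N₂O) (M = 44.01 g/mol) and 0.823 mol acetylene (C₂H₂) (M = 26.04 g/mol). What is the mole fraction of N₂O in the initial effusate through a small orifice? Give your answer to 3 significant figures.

0.816

The effusion rate of species i is ∝ p_i/√M_i ∝ n_i/√M_i.
Mole fraction of N₂O in the effusate = (n_N₂O/√M_N₂O) / (n_N₂O/√M_N₂O + n_C₂H₂/√M_C₂H₂)
= (4.76/√44.01) / (4.76/√44.01 + 0.823/√26.04) = 0.7175/(0.7175 + 0.1613) = 0.816.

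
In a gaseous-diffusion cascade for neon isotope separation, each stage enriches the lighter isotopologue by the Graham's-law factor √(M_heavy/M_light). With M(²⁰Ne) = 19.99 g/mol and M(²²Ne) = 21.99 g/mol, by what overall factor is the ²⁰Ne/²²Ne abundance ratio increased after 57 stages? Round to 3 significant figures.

Overall factor = α^57 with α = √(21.99/19.99), i.e. (21.99/19.99)^(57/2).
= 1.10005^(57/2) = 15.1.

15.1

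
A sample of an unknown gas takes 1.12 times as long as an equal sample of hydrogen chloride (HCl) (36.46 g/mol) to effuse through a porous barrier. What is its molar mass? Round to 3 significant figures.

Since effusion rate ∝ 1/√M, t_X/t_HCl = √(M_X/M_HCl).
1.12 = √(M_X/36.46)
M_X = 36.46 × 1.12² = 36.46 × 1.254 = 45.7 g/mol

45.7 g/mol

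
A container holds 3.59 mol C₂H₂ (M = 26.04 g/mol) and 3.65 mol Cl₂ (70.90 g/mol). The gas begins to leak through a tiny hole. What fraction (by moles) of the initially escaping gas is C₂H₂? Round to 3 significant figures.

Rate_i ∝ x_i/√M_i (Graham's law weighted by mole fraction), so the effusate composition follows n_i/√M_i.
So x_C₂H₂ in the escaping gas = (n_C₂H₂/√M_C₂H₂) / Σ(n_i/√M_i)
= (3.59/√26.04) / (3.59/√26.04 + 3.65/√70.90) = 0.7035/(0.7035 + 0.4335) = 0.619.

0.619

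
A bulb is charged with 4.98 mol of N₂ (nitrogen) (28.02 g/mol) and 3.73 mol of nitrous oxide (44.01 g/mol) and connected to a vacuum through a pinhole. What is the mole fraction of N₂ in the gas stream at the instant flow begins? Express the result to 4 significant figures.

0.6259

Rate_i ∝ x_i/√M_i (Graham's law weighted by mole fraction), so the effusate composition follows n_i/√M_i.
Mole fraction of N₂ in the effusate = (n_N₂/√M_N₂) / (n_N₂/√M_N₂ + n_N₂O/√M_N₂O)
= (4.98/√28.02) / (4.98/√28.02 + 3.73/√44.01) = 0.9408/(0.9408 + 0.5623) = 0.6259.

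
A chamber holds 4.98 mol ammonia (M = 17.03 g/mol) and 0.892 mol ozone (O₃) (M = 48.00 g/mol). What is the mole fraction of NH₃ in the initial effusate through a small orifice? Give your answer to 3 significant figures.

Each component's effusion rate ∝ (its partial pressure)·(1/√M) ∝ n_i/√M_i.
Mole fraction of NH₃ in the effusate = (n_NH₃/√M_NH₃) / (n_NH₃/√M_NH₃ + n_O₃/√M_O₃)
= (4.98/√17.03) / (4.98/√17.03 + 0.892/√48.00) = 1.207/(1.207 + 0.1287) = 0.904.

0.904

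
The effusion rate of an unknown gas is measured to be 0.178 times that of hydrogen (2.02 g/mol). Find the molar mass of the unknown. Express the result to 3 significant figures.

By Graham's law, rate_X/rate_H₂ = √(M_H₂/M_X).
0.178 = √(2.02/M_X)
M_X = 2.02 / 0.178² = 2.02 / 0.03168 = 63.8 g/mol

63.8 g/mol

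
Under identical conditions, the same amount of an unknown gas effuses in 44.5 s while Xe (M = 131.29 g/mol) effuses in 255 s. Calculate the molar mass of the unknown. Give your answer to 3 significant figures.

By Graham's law, t_X/t_Xe = √(M_X/M_Xe).
44.5/255 = 0.1745 = √(M_X/131.29)
M_X = 131.29 × 0.1745² = 131.29 × 0.03045 = 4.00 g/mol

4.00 g/mol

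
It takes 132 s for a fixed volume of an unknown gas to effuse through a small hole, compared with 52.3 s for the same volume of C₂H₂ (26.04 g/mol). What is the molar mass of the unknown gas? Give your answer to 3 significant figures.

From Graham's law, t_X/t_C₂H₂ = √(M_X/M_C₂H₂).
132/52.3 = 2.524 = √(M_X/26.04)
M_X = 26.04 × 2.524² = 26.04 × 6.370 = 166 g/mol

166 g/mol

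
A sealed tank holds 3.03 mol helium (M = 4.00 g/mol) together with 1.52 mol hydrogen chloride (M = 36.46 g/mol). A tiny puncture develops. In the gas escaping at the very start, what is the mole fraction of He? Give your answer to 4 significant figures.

Rate_i ∝ x_i/√M_i (Graham's law weighted by mole fraction), so the effusate composition follows n_i/√M_i.
So x_He in the escaping gas = (n_He/√M_He) / Σ(n_i/√M_i)
= (3.03/√4.00) / (3.03/√4.00 + 1.52/√36.46) = 1.515/(1.515 + 0.2517) = 0.8575.

0.8575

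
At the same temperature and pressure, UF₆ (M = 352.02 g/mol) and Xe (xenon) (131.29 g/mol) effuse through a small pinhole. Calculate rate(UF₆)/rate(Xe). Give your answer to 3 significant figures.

0.611

Graham's law gives rate_UF₆/rate_Xe = √(M_Xe/M_UF₆) = √(131.29/352.02) = √0.3730 = 0.611.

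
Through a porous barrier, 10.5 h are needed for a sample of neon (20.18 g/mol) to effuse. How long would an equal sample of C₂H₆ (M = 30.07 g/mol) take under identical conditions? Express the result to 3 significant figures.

12.8 h

Using Graham's law: t_C₂H₆/t_Ne = √(M_C₂H₆/M_Ne) = √(30.07/20.18) = √1.490 = 1.221.
So the time for C₂H₆ is 10.5 × 1.221 = 12.8 h.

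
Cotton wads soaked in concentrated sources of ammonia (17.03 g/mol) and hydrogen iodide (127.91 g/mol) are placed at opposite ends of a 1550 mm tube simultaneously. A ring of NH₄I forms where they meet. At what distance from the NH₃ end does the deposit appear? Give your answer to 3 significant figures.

Graham's law gives d_NH₃/d_HI = rate_NH₃/rate_HI = √(M_HI/M_NH₃) = √(127.91/17.03) = 2.741.
With d_NH₃ + d_HI = 1550 mm, d_HI = 1550/(1 + 2.741) = 414.4 mm.
d_NH₃ = 1550 − 414.4 = 1140 mm.

1140 mm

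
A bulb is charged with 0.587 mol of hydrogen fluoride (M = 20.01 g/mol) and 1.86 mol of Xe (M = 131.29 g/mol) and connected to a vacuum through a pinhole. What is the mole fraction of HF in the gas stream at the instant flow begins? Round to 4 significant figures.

The effusion rate of species i is ∝ p_i/√M_i ∝ n_i/√M_i.
x_HF(eff) = (n_HF/√M_HF) / (n_HF/√M_HF + n_Xe/√M_Xe)
= (0.587/√20.01) / (0.587/√20.01 + 1.86/√131.29) = 0.1312/(0.1312 + 0.1623) = 0.4470.

0.4470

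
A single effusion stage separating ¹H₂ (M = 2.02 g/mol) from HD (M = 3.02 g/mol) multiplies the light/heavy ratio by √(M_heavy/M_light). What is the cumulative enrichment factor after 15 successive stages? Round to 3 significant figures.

The single-stage factor is √(M_heavy/M_light), so 15 stages give [√(3.02/2.02)]^15 = (3.02/2.02)^(15/2).
= 1.49505^(15/2) = 20.4.

20.4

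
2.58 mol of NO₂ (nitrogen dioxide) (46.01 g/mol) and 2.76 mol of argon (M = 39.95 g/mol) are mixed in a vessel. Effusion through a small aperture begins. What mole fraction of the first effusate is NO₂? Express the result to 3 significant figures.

0.466

Rate_i ∝ x_i/√M_i (Graham's law weighted by mole fraction), so the effusate composition follows n_i/√M_i.
So x_NO₂ in the escaping gas = (n_NO₂/√M_NO₂) / Σ(n_i/√M_i)
= (2.58/√46.01) / (2.58/√46.01 + 2.76/√39.95) = 0.3804/(0.3804 + 0.4367) = 0.466.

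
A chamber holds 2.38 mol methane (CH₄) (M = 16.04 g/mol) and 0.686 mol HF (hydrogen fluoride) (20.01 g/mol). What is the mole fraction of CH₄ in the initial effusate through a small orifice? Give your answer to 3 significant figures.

Rate_i ∝ x_i/√M_i (Graham's law weighted by mole fraction), so the effusate composition follows n_i/√M_i.
x_CH₄(eff) = (n_CH₄/√M_CH₄) / (n_CH₄/√M_CH₄ + n_HF/√M_HF)
= (2.38/√16.04) / (2.38/√16.04 + 0.686/√20.01) = 0.5943/(0.5943 + 0.1534) = 0.795.

0.795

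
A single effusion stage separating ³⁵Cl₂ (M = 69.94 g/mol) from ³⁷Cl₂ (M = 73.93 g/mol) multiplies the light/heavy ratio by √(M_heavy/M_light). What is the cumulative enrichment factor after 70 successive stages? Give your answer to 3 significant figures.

6.97

After 70 stages the ratio has grown by (√(73.93/69.94))^70 = (73.93/69.94)^(70/2).
= 1.05705^35 = 6.97.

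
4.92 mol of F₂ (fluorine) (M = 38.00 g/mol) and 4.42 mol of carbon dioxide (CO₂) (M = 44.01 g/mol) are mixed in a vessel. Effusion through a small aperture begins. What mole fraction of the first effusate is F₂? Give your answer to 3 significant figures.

Rate_i ∝ x_i/√M_i (Graham's law weighted by mole fraction), so the effusate composition follows n_i/√M_i.
Mole fraction of F₂ in the effusate = (n_F₂/√M_F₂) / (n_F₂/√M_F₂ + n_CO₂/√M_CO₂)
= (4.92/√38.00) / (4.92/√38.00 + 4.42/√44.01) = 0.7981/(0.7981 + 0.6663) = 0.545.

0.545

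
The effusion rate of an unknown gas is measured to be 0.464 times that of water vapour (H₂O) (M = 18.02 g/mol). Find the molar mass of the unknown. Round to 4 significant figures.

Graham's law gives rate_X/rate_H₂O = √(M_H₂O/M_X).
0.464 = √(18.02/M_X)
M_X = 18.02 / 0.464² = 18.02 / 0.2153 = 83.70 g/mol

83.70 g/mol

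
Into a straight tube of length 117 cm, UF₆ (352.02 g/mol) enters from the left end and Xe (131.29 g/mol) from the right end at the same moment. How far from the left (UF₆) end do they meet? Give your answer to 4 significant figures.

44.36 cm

In equal time, each gas travels a distance ∝ its rate ∝ 1/√M, so d_UF₆/d_Xe = √(M_Xe/M_UF₆) = √(131.29/352.02) = 0.6107.
With d_UF₆ + d_Xe = 117 cm, d_Xe = 117/(1 + 0.6107) = 72.64 cm.
d_UF₆ = 117 − 72.64 = 44.36 cm.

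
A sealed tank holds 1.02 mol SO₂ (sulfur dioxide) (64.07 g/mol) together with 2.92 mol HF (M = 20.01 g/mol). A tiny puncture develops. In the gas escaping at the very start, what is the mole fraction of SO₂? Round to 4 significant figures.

0.1633

Rate_i ∝ x_i/√M_i (Graham's law weighted by mole fraction), so the effusate composition follows n_i/√M_i.
x_SO₂(eff) = (n_SO₂/√M_SO₂) / (n_SO₂/√M_SO₂ + n_HF/√M_HF)
= (1.02/√64.07) / (1.02/√64.07 + 2.92/√20.01) = 0.1274/(0.1274 + 0.6528) = 0.1633.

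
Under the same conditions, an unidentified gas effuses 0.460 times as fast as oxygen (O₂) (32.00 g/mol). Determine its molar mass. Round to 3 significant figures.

Graham's law gives rate_X/rate_O₂ = √(M_O₂/M_X).
0.460 = √(32.00/M_X)
M_X = 32.00 / 0.460² = 32.00 / 0.2116 = 151 g/mol

151 g/mol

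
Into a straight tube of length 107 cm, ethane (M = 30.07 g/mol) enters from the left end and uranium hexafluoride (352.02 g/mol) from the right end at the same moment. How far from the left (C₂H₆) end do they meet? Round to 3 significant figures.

The fronts meet when d_C₂H₆ + d_UF₆ = L with d_C₂H₆/d_UF₆ = √(M_UF₆/M_C₂H₆) (Graham's law). Here √(M_UF₆/M_C₂H₆) = √(352.02/30.07) = 3.422.
With d_C₂H₆ + d_UF₆ = 107 cm, d_UF₆ = 107/(1 + 3.422) = 24.20 cm.
d_C₂H₆ = 107 − 24.20 = 82.8 cm.

82.8 cm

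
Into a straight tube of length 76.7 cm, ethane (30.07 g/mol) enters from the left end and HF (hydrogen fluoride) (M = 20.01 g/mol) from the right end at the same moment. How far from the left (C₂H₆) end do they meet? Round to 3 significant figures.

34.5 cm

The fronts meet when d_C₂H₆ + d_HF = L with d_C₂H₆/d_HF = √(M_HF/M_C₂H₆) (Graham's law). Here √(M_HF/M_C₂H₆) = √(20.01/30.07) = 0.8157.
With d_C₂H₆ + d_HF = 76.7 cm, d_HF = 76.7/(1 + 0.8157) = 42.24 cm.
d_C₂H₆ = 76.7 − 42.24 = 34.5 cm.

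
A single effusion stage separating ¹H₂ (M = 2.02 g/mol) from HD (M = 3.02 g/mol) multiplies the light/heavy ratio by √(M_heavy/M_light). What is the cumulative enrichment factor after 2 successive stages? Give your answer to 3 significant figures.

After 2 stages the ratio has grown by (√(3.02/2.02))^2 = (3.02/2.02)^(2/2).
= 1.49505^1 = 1.50.

1.50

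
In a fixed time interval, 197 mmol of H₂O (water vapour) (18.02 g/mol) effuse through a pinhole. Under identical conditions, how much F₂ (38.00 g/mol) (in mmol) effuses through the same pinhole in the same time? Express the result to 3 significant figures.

Graham's law gives rate_F₂/rate_H₂O = √(M_H₂O/M_F₂) = √(18.02/38.00) = √0.4742 = 0.6886.
So the amount for F₂ is 197 × 0.6886 = 136 mmol.

136 mmol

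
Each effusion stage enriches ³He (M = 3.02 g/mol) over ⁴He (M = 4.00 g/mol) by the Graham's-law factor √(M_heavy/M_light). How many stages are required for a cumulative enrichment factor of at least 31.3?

25

Per stage α = (4.00/3.02)^(1/2) = 1.32450^0.5, giving ln α = 0.1405.
Need α^N ≥ 31.3 ⇒ N ≥ ln(31.3) / ln α = 3.444 / 0.1405 = 24.51.
Rounding up, N = 25 stages.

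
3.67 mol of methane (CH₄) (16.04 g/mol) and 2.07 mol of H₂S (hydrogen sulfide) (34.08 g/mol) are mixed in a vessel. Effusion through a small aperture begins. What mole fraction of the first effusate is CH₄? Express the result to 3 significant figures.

Effusion rate of each component ∝ n_i/√M_i (partial pressure × 1/√M).
So x_CH₄ in the escaping gas = (n_CH₄/√M_CH₄) / Σ(n_i/√M_i)
= (3.67/√16.04) / (3.67/√16.04 + 2.07/√34.08) = 0.9164/(0.9164 + 0.3546) = 0.721.

0.721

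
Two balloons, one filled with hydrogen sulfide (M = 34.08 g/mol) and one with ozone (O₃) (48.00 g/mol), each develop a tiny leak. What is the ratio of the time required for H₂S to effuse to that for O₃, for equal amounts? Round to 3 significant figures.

From Graham's law, t_H₂S/t_O₃ = √(M_H₂S/M_O₃) = √(34.08/48.00) = √0.7100 = 0.843.

0.843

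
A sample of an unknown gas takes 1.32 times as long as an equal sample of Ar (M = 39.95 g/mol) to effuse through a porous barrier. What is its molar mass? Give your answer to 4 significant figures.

69.61 g/mol

By Graham's law, t_X/t_Ar = √(M_X/M_Ar).
1.32 = √(M_X/39.95)
M_X = 39.95 × 1.32² = 39.95 × 1.742 = 69.61 g/mol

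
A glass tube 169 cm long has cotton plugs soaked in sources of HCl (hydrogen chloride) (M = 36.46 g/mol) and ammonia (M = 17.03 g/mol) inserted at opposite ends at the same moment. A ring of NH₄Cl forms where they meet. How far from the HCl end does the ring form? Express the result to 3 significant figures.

68.6 cm

The fronts meet when d_HCl + d_NH₃ = L with d_HCl/d_NH₃ = √(M_NH₃/M_HCl) (Graham's law). Here √(M_NH₃/M_HCl) = √(17.03/36.46) = 0.6834.
With d_HCl + d_NH₃ = 169 cm, d_NH₃ = 169/(1 + 0.6834) = 100.4 cm.
d_HCl = 169 − 100.4 = 68.6 cm.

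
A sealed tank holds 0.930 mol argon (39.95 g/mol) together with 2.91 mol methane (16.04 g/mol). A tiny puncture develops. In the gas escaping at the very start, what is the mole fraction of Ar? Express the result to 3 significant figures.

0.168

Each component's effusion rate ∝ (its partial pressure)·(1/√M) ∝ n_i/√M_i.
Mole fraction of Ar in the effusate = (n_Ar/√M_Ar) / (n_Ar/√M_Ar + n_CH₄/√M_CH₄)
= (0.930/√39.95) / (0.930/√39.95 + 2.91/√16.04) = 0.1471/(0.1471 + 0.7266) = 0.168.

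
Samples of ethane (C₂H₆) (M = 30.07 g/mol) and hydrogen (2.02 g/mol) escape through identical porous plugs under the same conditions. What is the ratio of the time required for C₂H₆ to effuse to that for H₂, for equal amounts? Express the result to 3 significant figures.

From Graham's law, t_C₂H₆/t_H₂ = √(M_C₂H₆/M_H₂) = √(30.07/2.02) = √14.89 = 3.86.

3.86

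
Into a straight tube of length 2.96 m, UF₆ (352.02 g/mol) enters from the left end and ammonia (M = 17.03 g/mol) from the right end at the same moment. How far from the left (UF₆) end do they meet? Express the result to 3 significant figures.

0.534 m

Distances travelled in equal time are proportional to diffusion rates, so d_UF₆/d_NH₃ = √(M_NH₃/M_UF₆) = √(17.03/352.02) = 0.2199.
With d_UF₆ + d_NH₃ = 2.96 m, d_NH₃ = 2.96/(1 + 0.2199) = 2.426 m.
d_UF₆ = 2.96 − 2.426 = 0.534 m.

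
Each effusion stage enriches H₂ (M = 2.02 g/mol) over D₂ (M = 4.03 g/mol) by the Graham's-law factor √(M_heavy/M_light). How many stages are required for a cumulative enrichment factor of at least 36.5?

11

Per stage α = (4.03/2.02)^(1/2) = 1.99505^0.5, giving ln α = 0.3453.
Need α^N ≥ 36.5 ⇒ N ≥ ln(36.5) / ln α = 3.597 / 0.3453 = 10.42.
So at least 11 stages are needed.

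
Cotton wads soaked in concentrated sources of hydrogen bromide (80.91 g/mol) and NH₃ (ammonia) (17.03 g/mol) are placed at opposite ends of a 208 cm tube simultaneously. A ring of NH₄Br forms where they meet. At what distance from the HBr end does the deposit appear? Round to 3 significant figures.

65.4 cm

The fronts meet when d_HBr + d_NH₃ = L with d_HBr/d_NH₃ = √(M_NH₃/M_HBr) (Graham's law). Here √(M_NH₃/M_HBr) = √(17.03/80.91) = 0.4588.
With d_HBr + d_NH₃ = 208 cm, d_NH₃ = 208/(1 + 0.4588) = 142.6 cm.
d_HBr = 208 − 142.6 = 65.4 cm.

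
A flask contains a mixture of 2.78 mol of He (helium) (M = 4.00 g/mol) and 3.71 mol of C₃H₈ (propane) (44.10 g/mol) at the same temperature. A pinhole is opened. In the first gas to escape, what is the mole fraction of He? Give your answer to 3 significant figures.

The effusion rate of species i is ∝ p_i/√M_i ∝ n_i/√M_i.
x_He(eff) = (n_He/√M_He) / (n_He/√M_He + n_C₃H₈/√M_C₃H₈)
= (2.78/√4.00) / (2.78/√4.00 + 3.71/√44.10) = 1.390/(1.390 + 0.5587) = 0.713.

0.713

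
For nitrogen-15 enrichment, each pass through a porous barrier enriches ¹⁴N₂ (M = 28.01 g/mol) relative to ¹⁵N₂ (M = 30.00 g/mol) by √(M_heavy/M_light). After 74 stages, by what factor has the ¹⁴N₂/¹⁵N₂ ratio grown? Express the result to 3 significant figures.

The single-stage factor is √(M_heavy/M_light), so 74 stages give [√(30.00/28.01)]^74 = (30.00/28.01)^(74/2).
= 1.07105^37 = 12.7.

12.7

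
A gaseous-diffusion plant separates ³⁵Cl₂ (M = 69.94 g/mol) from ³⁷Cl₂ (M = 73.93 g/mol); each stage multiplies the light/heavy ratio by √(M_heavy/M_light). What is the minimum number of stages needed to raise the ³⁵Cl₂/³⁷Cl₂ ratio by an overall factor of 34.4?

128

Per stage α = (73.93/69.94)^(1/2) = 1.05705^0.5, giving ln α = 0.02774.
Need α^N ≥ 34.4 ⇒ N ≥ ln(34.4) / ln α = 3.538 / 0.02774 = 127.54.
Minimum whole number of stages: N = 128.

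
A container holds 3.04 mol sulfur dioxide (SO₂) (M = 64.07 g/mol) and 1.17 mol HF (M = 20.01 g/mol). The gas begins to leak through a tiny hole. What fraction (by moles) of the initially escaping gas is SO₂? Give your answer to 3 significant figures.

Effusion rate of each component ∝ n_i/√M_i (partial pressure × 1/√M).
So x_SO₂ in the escaping gas = (n_SO₂/√M_SO₂) / Σ(n_i/√M_i)
= (3.04/√64.07) / (3.04/√64.07 + 1.17/√20.01) = 0.3798/(0.3798 + 0.2616) = 0.592.

0.592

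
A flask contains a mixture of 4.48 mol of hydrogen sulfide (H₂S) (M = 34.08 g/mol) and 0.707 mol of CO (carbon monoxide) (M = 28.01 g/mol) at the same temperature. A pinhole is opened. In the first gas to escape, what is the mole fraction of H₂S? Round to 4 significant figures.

0.8517

The effusion rate of species i is ∝ p_i/√M_i ∝ n_i/√M_i.
So x_H₂S in the escaping gas = (n_H₂S/√M_H₂S) / Σ(n_i/√M_i)
= (4.48/√34.08) / (4.48/√34.08 + 0.707/√28.01) = 0.7674/(0.7674 + 0.1336) = 0.8517.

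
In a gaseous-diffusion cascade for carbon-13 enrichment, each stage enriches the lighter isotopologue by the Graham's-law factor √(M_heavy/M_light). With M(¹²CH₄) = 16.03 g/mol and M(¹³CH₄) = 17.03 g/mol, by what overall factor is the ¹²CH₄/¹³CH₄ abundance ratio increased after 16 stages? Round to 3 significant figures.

The single-stage factor is √(M_heavy/M_light), so 16 stages give [√(17.03/16.03)]^16 = (17.03/16.03)^(16/2).
= 1.06238^8 = 1.62.

1.62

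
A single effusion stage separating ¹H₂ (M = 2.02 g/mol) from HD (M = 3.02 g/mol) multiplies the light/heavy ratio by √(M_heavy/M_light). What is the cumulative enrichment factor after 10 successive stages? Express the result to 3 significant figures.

7.47

The single-stage factor is √(M_heavy/M_light), so 10 stages give [√(3.02/2.02)]^10 = (3.02/2.02)^(10/2).
= 1.49505^5 = 7.47.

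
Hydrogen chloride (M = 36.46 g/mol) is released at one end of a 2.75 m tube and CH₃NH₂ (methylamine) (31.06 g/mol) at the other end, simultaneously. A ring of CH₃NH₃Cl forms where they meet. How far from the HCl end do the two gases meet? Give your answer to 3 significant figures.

1.32 m

The fronts meet when d_HCl + d_CH₃NH₂ = L with d_HCl/d_CH₃NH₂ = √(M_CH₃NH₂/M_HCl) (Graham's law). Here √(M_CH₃NH₂/M_HCl) = √(31.06/36.46) = 0.9230.
With d_HCl + d_CH₃NH₂ = 2.75 m, d_CH₃NH₂ = 2.75/(1 + 0.9230) = 1.430 m.
d_HCl = 2.75 − 1.430 = 1.32 m.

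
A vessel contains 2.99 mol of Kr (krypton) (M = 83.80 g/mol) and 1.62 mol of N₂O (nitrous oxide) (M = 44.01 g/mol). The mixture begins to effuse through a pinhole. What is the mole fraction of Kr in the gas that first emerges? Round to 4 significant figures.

Effusion rate of each component ∝ n_i/√M_i (partial pressure × 1/√M).
Mole fraction of Kr in the effusate = (n_Kr/√M_Kr) / (n_Kr/√M_Kr + n_N₂O/√M_N₂O)
= (2.99/√83.80) / (2.99/√83.80 + 1.62/√44.01) = 0.3266/(0.3266 + 0.2442) = 0.5722.

0.5722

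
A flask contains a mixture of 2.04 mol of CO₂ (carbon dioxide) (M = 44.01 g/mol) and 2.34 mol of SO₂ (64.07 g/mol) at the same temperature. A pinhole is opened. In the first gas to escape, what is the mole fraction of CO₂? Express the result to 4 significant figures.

Each component's effusion rate ∝ (its partial pressure)·(1/√M) ∝ n_i/√M_i.
So x_CO₂ in the escaping gas = (n_CO₂/√M_CO₂) / Σ(n_i/√M_i)
= (2.04/√44.01) / (2.04/√44.01 + 2.34/√64.07) = 0.3075/(0.3075 + 0.2923) = 0.5126.

0.5126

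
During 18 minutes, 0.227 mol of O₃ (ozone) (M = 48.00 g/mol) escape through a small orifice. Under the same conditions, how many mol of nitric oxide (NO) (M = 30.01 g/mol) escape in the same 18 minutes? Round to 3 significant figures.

0.287 mol

Using Graham's law: rate_NO/rate_O₃ = √(M_O₃/M_NO) = √(48.00/30.01) = √1.599 = 1.265.
So the amount for NO is 0.227 × 1.265 = 0.287 mol.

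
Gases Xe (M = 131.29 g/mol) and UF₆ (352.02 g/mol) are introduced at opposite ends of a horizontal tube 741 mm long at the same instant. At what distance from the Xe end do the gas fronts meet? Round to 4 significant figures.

460.0 mm

In equal time, each gas travels a distance ∝ its rate ∝ 1/√M, so d_Xe/d_UF₆ = √(M_UF₆/M_Xe) = √(352.02/131.29) = 1.637.
With d_Xe + d_UF₆ = 741 mm, d_UF₆ = 741/(1 + 1.637) = 281.0 mm.
d_Xe = 741 − 281.0 = 460.0 mm.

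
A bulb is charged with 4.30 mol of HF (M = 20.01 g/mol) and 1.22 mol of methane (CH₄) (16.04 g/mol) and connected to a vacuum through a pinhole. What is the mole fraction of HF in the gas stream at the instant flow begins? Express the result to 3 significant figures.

Effusion rate of each component ∝ n_i/√M_i (partial pressure × 1/√M).
Mole fraction of HF in the effusate = (n_HF/√M_HF) / (n_HF/√M_HF + n_CH₄/√M_CH₄)
= (4.30/√20.01) / (4.30/√20.01 + 1.22/√16.04) = 0.9613/(0.9613 + 0.3046) = 0.759.

0.759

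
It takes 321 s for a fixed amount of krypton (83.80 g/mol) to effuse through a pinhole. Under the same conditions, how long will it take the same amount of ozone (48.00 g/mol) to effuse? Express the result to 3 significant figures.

243 s

Graham's law gives t_O₃/t_Kr = √(M_O₃/M_Kr) = √(48.00/83.80) = √0.5728 = 0.7568.
So the time for O₃ is 321 × 0.7568 = 243 s.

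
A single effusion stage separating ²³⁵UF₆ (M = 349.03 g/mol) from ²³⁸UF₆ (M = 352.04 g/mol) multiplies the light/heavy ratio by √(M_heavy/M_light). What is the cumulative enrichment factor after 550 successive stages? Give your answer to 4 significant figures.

Overall factor = α^550 with α = √(352.04/349.03), i.e. (352.04/349.03)^(550/2).
= 1.00862^275 = 10.61.

10.61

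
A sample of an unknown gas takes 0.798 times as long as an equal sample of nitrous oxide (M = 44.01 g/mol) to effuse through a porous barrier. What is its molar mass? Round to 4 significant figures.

28.03 g/mol

From Graham's law, t_X/t_N₂O = √(M_X/M_N₂O).
0.798 = √(M_X/44.01)
M_X = 44.01 × 0.798² = 44.01 × 0.6368 = 28.03 g/mol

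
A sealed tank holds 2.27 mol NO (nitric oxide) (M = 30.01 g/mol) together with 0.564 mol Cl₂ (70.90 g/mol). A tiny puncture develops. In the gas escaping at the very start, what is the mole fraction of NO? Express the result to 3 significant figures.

The effusion rate of species i is ∝ p_i/√M_i ∝ n_i/√M_i.
x_NO(eff) = (n_NO/√M_NO) / (n_NO/√M_NO + n_Cl₂/√M_Cl₂)
= (2.27/√30.01) / (2.27/√30.01 + 0.564/√70.90) = 0.4144/(0.4144 + 0.06698) = 0.861.

0.861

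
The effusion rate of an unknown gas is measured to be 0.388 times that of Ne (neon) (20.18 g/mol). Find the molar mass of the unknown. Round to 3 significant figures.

Using Graham's law: rate_X/rate_Ne = √(M_Ne/M_X).
0.388 = √(20.18/M_X)
M_X = 20.18 / 0.388² = 20.18 / 0.1505 = 134 g/mol

134 g/mol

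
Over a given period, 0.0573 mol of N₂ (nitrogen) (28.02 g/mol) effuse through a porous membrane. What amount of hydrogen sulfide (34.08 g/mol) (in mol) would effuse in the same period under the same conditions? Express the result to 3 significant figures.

0.0520 mol

From Graham's law, rate_H₂S/rate_N₂ = √(M_N₂/M_H₂S) = √(28.02/34.08) = √0.8222 = 0.9067.
So the amount for H₂S is 0.0573 × 0.9067 = 0.0520 mol.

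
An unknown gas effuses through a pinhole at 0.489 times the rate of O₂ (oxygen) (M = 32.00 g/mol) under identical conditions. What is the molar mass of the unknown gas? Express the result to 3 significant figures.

134 g/mol

Graham's law gives rate_X/rate_O₂ = √(M_O₂/M_X).
0.489 = √(32.00/M_X)
M_X = 32.00 / 0.489² = 32.00 / 0.2391 = 134 g/mol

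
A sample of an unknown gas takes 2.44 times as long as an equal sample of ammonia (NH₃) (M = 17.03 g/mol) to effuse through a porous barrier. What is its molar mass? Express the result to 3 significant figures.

101 g/mol

Graham's law gives t_X/t_NH₃ = √(M_X/M_NH₃).
2.44 = √(M_X/17.03)
M_X = 17.03 × 2.44² = 17.03 × 5.954 = 101 g/mol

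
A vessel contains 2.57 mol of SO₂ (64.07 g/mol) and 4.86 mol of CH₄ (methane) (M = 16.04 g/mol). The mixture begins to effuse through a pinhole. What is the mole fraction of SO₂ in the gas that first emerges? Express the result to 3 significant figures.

Rate_i ∝ x_i/√M_i (Graham's law weighted by mole fraction), so the effusate composition follows n_i/√M_i.
Mole fraction of SO₂ in the effusate = (n_SO₂/√M_SO₂) / (n_SO₂/√M_SO₂ + n_CH₄/√M_CH₄)
= (2.57/√64.07) / (2.57/√64.07 + 4.86/√16.04) = 0.3211/(0.3211 + 1.213) = 0.209.

0.209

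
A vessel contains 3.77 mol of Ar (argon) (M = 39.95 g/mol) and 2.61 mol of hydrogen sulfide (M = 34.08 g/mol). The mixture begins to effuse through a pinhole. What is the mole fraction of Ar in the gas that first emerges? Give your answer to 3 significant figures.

0.572

Each component's effusion rate ∝ (its partial pressure)·(1/√M) ∝ n_i/√M_i.
So x_Ar in the escaping gas = (n_Ar/√M_Ar) / Σ(n_i/√M_i)
= (3.77/√39.95) / (3.77/√39.95 + 2.61/√34.08) = 0.5965/(0.5965 + 0.4471) = 0.572.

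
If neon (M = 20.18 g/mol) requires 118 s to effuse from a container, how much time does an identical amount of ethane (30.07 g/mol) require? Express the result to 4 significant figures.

144.0 s

From Graham's law, t_C₂H₆/t_Ne = √(M_C₂H₆/M_Ne) = √(30.07/20.18) = √1.490 = 1.221.
So the time for C₂H₆ is 118 × 1.221 = 144.0 s.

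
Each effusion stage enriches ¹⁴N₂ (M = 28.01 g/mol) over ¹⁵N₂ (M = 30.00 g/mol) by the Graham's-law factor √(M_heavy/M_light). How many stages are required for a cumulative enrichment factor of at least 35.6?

Single-stage factor α = √(30.00/28.01), so ln α = ½ ln(1.07105) = 0.03432.
Need α^N ≥ 35.6 ⇒ N ≥ ln(35.6) / ln α = 3.572 / 0.03432 = 104.10.
So at least 105 stages are needed.

105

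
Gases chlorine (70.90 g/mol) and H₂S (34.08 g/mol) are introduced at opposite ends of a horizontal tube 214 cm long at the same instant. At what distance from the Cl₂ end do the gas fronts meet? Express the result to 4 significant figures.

87.62 cm

Graham's law gives d_Cl₂/d_H₂S = rate_Cl₂/rate_H₂S = √(M_H₂S/M_Cl₂) = √(34.08/70.90) = 0.6933.
With d_Cl₂ + d_H₂S = 214 cm, d_H₂S = 214/(1 + 0.6933) = 126.4 cm.
d_Cl₂ = 214 − 126.4 = 87.62 cm.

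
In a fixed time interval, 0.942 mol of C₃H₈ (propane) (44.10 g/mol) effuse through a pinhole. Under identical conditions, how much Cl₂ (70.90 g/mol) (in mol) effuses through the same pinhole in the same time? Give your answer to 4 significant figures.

Graham's law gives rate_Cl₂/rate_C₃H₈ = √(M_C₃H₈/M_Cl₂) = √(44.10/70.90) = √0.6220 = 0.7887.
So the amount for Cl₂ is 0.942 × 0.7887 = 0.7429 mol.

0.7429 mol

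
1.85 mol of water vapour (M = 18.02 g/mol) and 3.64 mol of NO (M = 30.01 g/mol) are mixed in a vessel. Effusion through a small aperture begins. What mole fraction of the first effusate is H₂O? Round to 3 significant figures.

Effusion rate of each component ∝ n_i/√M_i (partial pressure × 1/√M).
x_H₂O(eff) = (n_H₂O/√M_H₂O) / (n_H₂O/√M_H₂O + n_NO/√M_NO)
= (1.85/√18.02) / (1.85/√18.02 + 3.64/√30.01) = 0.4358/(0.4358 + 0.6645) = 0.396.

0.396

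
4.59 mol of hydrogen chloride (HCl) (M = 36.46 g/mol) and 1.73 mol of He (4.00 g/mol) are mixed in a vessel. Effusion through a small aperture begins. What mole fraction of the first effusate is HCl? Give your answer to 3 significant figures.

The effusion rate of species i is ∝ p_i/√M_i ∝ n_i/√M_i.
So x_HCl in the escaping gas = (n_HCl/√M_HCl) / Σ(n_i/√M_i)
= (4.59/√36.46) / (4.59/√36.46 + 1.73/√4.00) = 0.7602/(0.7602 + 0.8650) = 0.468.

0.468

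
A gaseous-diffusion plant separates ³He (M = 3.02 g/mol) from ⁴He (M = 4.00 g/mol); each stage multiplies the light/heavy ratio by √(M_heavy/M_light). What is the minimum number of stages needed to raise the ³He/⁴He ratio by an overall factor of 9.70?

Single-stage factor α = √(4.00/3.02), so ln α = ½ ln(1.32450) = 0.1405.
Need α^N ≥ 9.70 ⇒ N ≥ ln(9.70) / ln α = 2.272 / 0.1405 = 16.17.
So at least 17 stages are needed.

17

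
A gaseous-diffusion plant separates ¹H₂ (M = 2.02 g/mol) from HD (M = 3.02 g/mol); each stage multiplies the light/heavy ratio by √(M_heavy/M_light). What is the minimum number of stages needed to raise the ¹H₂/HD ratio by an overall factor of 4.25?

Single-stage factor α = √(3.02/2.02), so ln α = ½ ln(1.49505) = 0.2011.
Need α^N ≥ 4.25 ⇒ N ≥ ln(4.25) / ln α = 1.447 / 0.2011 = 7.20.
So at least 8 stages are needed.

8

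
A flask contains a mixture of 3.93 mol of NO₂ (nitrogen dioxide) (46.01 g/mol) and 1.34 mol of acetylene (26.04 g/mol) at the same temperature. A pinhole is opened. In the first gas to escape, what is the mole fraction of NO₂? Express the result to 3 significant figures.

0.688

Rate_i ∝ x_i/√M_i (Graham's law weighted by mole fraction), so the effusate composition follows n_i/√M_i.
So x_NO₂ in the escaping gas = (n_NO₂/√M_NO₂) / Σ(n_i/√M_i)
= (3.93/√46.01) / (3.93/√46.01 + 1.34/√26.04) = 0.5794/(0.5794 + 0.2626) = 0.688.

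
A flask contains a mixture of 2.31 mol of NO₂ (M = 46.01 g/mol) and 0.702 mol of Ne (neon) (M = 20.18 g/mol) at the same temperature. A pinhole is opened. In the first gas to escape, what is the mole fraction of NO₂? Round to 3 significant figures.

0.685

Effusion rate of each component ∝ n_i/√M_i (partial pressure × 1/√M).
x_NO₂(eff) = (n_NO₂/√M_NO₂) / (n_NO₂/√M_NO₂ + n_Ne/√M_Ne)
= (2.31/√46.01) / (2.31/√46.01 + 0.702/√20.18) = 0.3406/(0.3406 + 0.1563) = 0.685.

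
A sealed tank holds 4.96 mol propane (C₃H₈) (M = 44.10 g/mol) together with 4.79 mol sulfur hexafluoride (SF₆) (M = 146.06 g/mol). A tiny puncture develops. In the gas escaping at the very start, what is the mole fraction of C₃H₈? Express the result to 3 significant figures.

Each component's effusion rate ∝ (its partial pressure)·(1/√M) ∝ n_i/√M_i.
Mole fraction of C₃H₈ in the effusate = (n_C₃H₈/√M_C₃H₈) / (n_C₃H₈/√M_C₃H₈ + n_SF₆/√M_SF₆)
= (4.96/√44.10) / (4.96/√44.10 + 4.79/√146.06) = 0.7469/(0.7469 + 0.3963) = 0.653.

0.653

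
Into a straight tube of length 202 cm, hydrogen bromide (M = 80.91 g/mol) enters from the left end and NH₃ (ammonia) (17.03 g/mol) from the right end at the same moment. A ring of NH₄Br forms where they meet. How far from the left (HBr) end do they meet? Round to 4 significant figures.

Graham's law gives d_HBr/d_NH₃ = rate_HBr/rate_NH₃ = √(M_NH₃/M_HBr) = √(17.03/80.91) = 0.4588.
With d_HBr + d_NH₃ = 202 cm, d_NH₃ = 202/(1 + 0.4588) = 138.5 cm.
d_HBr = 202 − 138.5 = 63.53 cm.

63.53 cm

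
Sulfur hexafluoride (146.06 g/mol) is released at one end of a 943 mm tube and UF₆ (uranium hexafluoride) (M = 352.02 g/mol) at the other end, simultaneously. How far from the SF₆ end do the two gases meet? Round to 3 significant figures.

Distances travelled in equal time are proportional to diffusion rates, so d_SF₆/d_UF₆ = √(M_UF₆/M_SF₆) = √(352.02/146.06) = 1.552.
With d_SF₆ + d_UF₆ = 943 mm, d_UF₆ = 943/(1 + 1.552) = 369.4 mm.
d_SF₆ = 943 − 369.4 = 574 mm.

574 mm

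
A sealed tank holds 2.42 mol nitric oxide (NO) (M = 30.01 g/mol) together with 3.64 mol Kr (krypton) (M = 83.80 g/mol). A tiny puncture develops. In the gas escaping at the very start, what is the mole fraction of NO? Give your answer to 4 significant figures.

Rate_i ∝ x_i/√M_i (Graham's law weighted by mole fraction), so the effusate composition follows n_i/√M_i.
So x_NO in the escaping gas = (n_NO/√M_NO) / Σ(n_i/√M_i)
= (2.42/√30.01) / (2.42/√30.01 + 3.64/√83.80) = 0.4418/(0.4418 + 0.3976) = 0.5263.

0.5263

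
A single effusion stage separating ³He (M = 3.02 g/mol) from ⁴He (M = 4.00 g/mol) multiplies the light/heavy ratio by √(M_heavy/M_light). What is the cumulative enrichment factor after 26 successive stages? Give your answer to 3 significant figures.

38.6

Each stage multiplies the ratio by α = √(4.00/3.02), so after 26 stages the overall factor is α^26 = (4.00/3.02)^(26/2).
= 1.32450^13 = 38.6.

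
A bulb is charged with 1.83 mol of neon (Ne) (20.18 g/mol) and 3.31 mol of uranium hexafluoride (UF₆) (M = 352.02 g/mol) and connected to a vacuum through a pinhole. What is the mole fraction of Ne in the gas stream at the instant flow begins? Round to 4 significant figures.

0.6978

Rate_i ∝ x_i/√M_i (Graham's law weighted by mole fraction), so the effusate composition follows n_i/√M_i.
x_Ne(eff) = (n_Ne/√M_Ne) / (n_Ne/√M_Ne + n_UF₆/√M_UF₆)
= (1.83/√20.18) / (1.83/√20.18 + 3.31/√352.02) = 0.4074/(0.4074 + 0.1764) = 0.6978.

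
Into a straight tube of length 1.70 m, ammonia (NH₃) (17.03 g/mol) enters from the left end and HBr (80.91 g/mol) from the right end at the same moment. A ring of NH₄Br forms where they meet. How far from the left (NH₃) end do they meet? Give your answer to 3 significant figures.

1.17 m

Graham's law gives d_NH₃/d_HBr = rate_NH₃/rate_HBr = √(M_HBr/M_NH₃) = √(80.91/17.03) = 2.180.
With d_NH₃ + d_HBr = 1.70 m, d_HBr = 1.70/(1 + 2.180) = 0.5346 m.
d_NH₃ = 1.70 − 0.5346 = 1.17 m.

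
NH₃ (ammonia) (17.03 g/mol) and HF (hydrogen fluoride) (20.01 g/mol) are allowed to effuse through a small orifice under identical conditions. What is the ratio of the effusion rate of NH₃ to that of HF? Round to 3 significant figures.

1.08

From Graham's law, rate_NH₃/rate_HF = √(M_HF/M_NH₃) = √(20.01/17.03) = √1.175 = 1.08.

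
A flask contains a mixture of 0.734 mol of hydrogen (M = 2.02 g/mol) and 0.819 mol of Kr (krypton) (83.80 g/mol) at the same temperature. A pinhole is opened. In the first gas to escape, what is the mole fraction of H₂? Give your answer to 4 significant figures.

0.8523

The effusion rate of species i is ∝ p_i/√M_i ∝ n_i/√M_i.
Mole fraction of H₂ in the effusate = (n_H₂/√M_H₂) / (n_H₂/√M_H₂ + n_Kr/√M_Kr)
= (0.734/√2.02) / (0.734/√2.02 + 0.819/√83.80) = 0.5164/(0.5164 + 0.08947) = 0.8523.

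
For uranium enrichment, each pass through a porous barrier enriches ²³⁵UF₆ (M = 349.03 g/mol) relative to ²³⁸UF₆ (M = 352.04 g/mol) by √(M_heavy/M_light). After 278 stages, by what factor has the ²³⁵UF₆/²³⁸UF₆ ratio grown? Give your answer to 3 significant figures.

3.30

The single-stage factor is √(M_heavy/M_light), so 278 stages give [√(352.04/349.03)]^278 = (352.04/349.03)^(278/2).
= 1.00862^139 = 3.30.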